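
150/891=50/297 = 0.17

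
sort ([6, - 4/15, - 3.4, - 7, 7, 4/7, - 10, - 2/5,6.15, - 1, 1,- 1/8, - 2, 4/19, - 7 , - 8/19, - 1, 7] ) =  [ - 10, - 7, - 7,-3.4, - 2 , - 1, - 1, - 8/19, - 2/5 , - 4/15, - 1/8, 4/19 , 4/7, 1,6, 6.15, 7, 7]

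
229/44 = 5+9/44  =  5.20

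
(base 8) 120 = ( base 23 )3b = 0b1010000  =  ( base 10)80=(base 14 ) 5a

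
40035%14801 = 10433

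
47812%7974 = 7942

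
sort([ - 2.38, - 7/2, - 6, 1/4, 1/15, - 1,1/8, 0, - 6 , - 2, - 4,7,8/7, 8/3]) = [ - 6, - 6,-4, - 7/2,-2.38, - 2,-1, 0, 1/15, 1/8, 1/4 , 8/7, 8/3,7]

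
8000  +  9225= 17225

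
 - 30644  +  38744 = 8100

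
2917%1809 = 1108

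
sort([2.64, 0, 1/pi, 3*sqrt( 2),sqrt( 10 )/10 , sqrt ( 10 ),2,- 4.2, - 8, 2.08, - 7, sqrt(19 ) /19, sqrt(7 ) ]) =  [-8, - 7,- 4.2, 0, sqrt(19)/19, sqrt(10 ) /10, 1/pi, 2, 2.08, 2.64,sqrt( 7),sqrt( 10), 3*sqrt(2)]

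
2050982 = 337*6086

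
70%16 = 6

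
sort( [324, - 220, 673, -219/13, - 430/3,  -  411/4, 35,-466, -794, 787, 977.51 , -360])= [-794, - 466, - 360,-220, - 430/3,  -  411/4,-219/13, 35, 324,673,787, 977.51 ] 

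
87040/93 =935 + 85/93 = 935.91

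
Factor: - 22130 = -2^1* 5^1 * 2213^1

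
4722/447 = 1574/149 = 10.56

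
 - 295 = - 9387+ 9092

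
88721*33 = 2927793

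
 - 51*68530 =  - 3495030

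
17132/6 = 8566/3 = 2855.33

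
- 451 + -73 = -524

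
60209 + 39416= 99625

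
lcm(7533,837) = 7533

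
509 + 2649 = 3158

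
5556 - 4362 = 1194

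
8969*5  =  44845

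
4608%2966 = 1642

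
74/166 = 37/83 = 0.45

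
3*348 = 1044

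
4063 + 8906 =12969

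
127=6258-6131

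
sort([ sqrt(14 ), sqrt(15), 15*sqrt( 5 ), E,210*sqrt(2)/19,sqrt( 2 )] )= [sqrt( 2 ),  E, sqrt(14 ),sqrt(  15),210*sqrt(2) /19, 15*sqrt(5 )] 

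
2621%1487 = 1134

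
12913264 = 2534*5096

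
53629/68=53629/68 = 788.66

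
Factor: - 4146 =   -  2^1*3^1*691^1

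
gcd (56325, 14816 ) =1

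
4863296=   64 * 75989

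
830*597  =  495510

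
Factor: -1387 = -19^1*73^1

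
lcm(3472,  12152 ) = 24304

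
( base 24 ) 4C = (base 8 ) 154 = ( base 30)3I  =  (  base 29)3L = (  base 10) 108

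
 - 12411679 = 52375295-64786974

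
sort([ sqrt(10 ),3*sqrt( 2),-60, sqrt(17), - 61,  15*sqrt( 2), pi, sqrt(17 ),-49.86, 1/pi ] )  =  [ - 61,-60, - 49.86, 1/pi, pi, sqrt( 10), sqrt( 17),sqrt(17), 3*sqrt( 2 ), 15*sqrt( 2) ]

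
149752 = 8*18719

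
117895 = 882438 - 764543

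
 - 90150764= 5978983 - 96129747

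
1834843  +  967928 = 2802771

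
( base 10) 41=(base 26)1f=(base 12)35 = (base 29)1c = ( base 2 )101001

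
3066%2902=164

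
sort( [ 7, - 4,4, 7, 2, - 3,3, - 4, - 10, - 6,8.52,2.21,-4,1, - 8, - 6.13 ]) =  [  -  10, - 8, - 6.13, - 6,-4,  -  4, - 4, - 3, 1,2,2.21,  3, 4 , 7  ,  7 , 8.52]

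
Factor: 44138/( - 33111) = -2^1*3^( - 2) * 13^(-1)*29^1*283^( - 1) * 761^1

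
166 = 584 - 418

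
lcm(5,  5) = 5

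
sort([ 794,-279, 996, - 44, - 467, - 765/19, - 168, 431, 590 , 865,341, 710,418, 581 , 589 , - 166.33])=[ - 467, - 279, - 168,-166.33  , - 44, - 765/19, 341, 418, 431, 581, 589, 590,710, 794,865, 996] 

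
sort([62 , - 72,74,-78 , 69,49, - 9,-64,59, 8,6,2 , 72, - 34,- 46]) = [ - 78, - 72, -64, - 46, - 34,-9,2 , 6,8,49, 59,62, 69,72,  74] 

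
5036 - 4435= 601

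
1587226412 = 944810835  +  642415577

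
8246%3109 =2028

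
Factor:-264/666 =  - 2^2*3^( - 1)*11^1*37^(-1) =- 44/111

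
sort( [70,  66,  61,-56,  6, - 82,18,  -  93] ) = [-93,-82, - 56,6,  18, 61, 66, 70]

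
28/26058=14/13029 = 0.00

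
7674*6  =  46044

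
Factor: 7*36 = 252= 2^2*3^2*7^1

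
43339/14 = 43339/14  =  3095.64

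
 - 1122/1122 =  - 1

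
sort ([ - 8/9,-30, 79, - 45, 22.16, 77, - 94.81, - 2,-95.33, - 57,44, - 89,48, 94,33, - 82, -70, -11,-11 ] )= [ - 95.33,-94.81, - 89,-82,-70, -57, - 45, - 30, - 11, - 11,-2,  -  8/9, 22.16, 33, 44, 48,77, 79,94 ]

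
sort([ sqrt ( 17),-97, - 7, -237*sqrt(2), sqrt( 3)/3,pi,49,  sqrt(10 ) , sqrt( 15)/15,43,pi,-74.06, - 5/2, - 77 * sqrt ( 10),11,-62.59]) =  [-237*sqrt( 2 ), - 77*sqrt (10), - 97,-74.06,-62.59, - 7, - 5/2,  sqrt( 15 )/15, sqrt(3 )/3,pi , pi,sqrt(10), sqrt ( 17),11,43,  49]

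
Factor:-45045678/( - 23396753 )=2^1*3^1*2801^( - 1) * 8353^( - 1)*7507613^1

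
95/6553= 95/6553 =0.01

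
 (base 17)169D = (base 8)15235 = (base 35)5jn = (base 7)25602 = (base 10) 6813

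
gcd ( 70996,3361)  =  1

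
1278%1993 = 1278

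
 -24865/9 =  - 24865/9 = -2762.78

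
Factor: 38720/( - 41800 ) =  - 88/95 = -  2^3*5^( - 1)*11^1 * 19^( - 1) 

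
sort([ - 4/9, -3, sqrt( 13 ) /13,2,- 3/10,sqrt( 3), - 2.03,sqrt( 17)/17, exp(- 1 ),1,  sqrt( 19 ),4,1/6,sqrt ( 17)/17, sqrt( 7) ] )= [ - 3, - 2.03, - 4/9, - 3/10, 1/6  ,  sqrt ( 17)/17,sqrt (17 )/17,sqrt( 13 )/13,exp(  -  1 ),1,sqrt( 3 ), 2,  sqrt(7 ),4 , sqrt( 19)]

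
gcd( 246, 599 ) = 1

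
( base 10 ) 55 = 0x37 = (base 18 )31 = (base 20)2F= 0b110111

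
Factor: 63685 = 5^1*47^1 * 271^1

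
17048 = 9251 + 7797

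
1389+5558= 6947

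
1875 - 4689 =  - 2814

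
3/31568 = 3/31568 =0.00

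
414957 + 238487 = 653444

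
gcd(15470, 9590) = 70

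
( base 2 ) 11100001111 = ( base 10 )1807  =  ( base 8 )3417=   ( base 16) 70F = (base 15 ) 807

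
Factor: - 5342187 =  - 3^1*23^1  *  139^1 * 557^1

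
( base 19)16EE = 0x2459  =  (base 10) 9305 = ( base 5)244210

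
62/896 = 31/448 = 0.07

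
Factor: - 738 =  - 2^1*3^2*41^1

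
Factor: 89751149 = 89751149^1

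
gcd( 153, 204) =51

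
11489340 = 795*14452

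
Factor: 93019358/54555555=2^1*3^( - 1)*5^ (  -  1)  *  19^( - 1)*107^(- 1) * 1697^1*1789^ ( - 1) * 27407^1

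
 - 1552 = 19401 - 20953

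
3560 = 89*40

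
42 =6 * 7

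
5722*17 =97274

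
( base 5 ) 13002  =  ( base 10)1002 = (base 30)13C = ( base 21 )25F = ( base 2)1111101010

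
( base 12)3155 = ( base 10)5393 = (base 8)12421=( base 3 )21101202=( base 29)6BS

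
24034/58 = 414+11/29 = 414.38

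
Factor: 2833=2833^1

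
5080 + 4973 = 10053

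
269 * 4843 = 1302767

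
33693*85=2863905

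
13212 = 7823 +5389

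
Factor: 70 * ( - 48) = -3360 = - 2^5*3^1 * 5^1*7^1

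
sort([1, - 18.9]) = [ - 18.9, 1] 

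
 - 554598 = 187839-742437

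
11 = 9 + 2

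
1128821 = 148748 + 980073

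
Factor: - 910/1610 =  - 13^1*23^( -1) = - 13/23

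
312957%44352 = 2493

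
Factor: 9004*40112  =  361168448 = 2^6*23^1*109^1 * 2251^1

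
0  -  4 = -4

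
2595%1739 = 856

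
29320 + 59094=88414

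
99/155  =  99/155= 0.64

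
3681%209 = 128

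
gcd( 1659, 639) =3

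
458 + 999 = 1457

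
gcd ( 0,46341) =46341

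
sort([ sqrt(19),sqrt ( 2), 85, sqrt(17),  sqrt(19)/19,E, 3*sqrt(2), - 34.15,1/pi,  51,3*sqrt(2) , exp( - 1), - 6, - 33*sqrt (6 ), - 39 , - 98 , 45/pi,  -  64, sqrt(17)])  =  [- 98, - 33*sqrt(6) ,-64, - 39, - 34.15, - 6, sqrt (19)/19,1/pi,exp( -1), sqrt(2),  E,sqrt( 17),sqrt( 17), 3*sqrt (2),3*sqrt(2),sqrt(19),45/pi,51 , 85]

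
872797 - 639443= 233354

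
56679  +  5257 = 61936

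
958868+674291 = 1633159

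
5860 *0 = 0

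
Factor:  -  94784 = -2^6*1481^1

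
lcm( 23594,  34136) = 1604392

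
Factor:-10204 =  -2^2*2551^1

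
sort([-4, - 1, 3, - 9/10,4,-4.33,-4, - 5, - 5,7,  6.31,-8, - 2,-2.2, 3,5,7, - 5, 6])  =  [ - 8,-5, - 5, - 5 , - 4.33,-4,-4,  -  2.2,-2, - 1,-9/10,3, 3, 4, 5,6, 6.31,7, 7]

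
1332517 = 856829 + 475688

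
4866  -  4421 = 445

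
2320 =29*80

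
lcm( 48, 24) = 48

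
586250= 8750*67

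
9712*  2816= 27348992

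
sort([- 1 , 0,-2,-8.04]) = [-8.04, - 2,-1, 0]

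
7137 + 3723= 10860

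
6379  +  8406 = 14785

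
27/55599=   9/18533 = 0.00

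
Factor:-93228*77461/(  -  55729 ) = 2^2 * 3^1*17^1*23^(- 1 ) * 71^1*457^1*1091^1*2423^ ( - 1) = 7221534108/55729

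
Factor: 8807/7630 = 2^(-1)*5^( - 1 )*7^( - 1) * 109^(  -  1)*8807^1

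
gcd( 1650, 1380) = 30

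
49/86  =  49/86 = 0.57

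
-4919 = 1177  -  6096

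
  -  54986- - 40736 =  - 14250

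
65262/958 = 68 + 59/479 = 68.12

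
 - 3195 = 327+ - 3522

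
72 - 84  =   - 12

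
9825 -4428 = 5397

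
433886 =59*7354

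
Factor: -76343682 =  - 2^1*3^1*12723947^1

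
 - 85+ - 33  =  -118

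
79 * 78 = 6162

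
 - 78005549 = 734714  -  78740263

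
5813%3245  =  2568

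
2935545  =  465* 6313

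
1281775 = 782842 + 498933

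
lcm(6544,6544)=6544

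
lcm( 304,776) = 29488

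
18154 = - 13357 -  - 31511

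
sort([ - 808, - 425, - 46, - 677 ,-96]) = [-808, - 677, - 425, -96,  -  46]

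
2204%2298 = 2204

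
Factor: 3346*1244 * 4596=19130500704 = 2^5 * 3^1*7^1*239^1*311^1*383^1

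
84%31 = 22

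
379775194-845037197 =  - 465262003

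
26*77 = 2002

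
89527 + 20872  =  110399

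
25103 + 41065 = 66168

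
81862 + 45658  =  127520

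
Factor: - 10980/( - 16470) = 2/3 = 2^1 * 3^(-1)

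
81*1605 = 130005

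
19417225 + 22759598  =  42176823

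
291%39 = 18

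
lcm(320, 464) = 9280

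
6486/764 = 8 + 187/382 = 8.49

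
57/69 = 19/23 =0.83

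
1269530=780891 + 488639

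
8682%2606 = 864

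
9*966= 8694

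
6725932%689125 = 523807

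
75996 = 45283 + 30713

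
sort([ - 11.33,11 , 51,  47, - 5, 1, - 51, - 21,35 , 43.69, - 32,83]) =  [ - 51, - 32, - 21, - 11.33, - 5, 1,11,35,  43.69, 47  ,  51, 83]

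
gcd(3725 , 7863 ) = 1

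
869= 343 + 526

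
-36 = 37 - 73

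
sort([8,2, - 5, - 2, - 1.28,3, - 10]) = [ - 10,  -  5, - 2, - 1.28,2, 3,8]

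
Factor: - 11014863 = -3^1*37^1*99233^1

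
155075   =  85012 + 70063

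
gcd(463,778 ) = 1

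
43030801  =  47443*907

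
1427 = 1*1427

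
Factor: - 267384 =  - 2^3*3^1 *13^1 * 857^1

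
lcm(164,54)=4428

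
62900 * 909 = 57176100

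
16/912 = 1/57  =  0.02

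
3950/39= 101 + 11/39 = 101.28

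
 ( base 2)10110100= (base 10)180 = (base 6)500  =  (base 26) 6o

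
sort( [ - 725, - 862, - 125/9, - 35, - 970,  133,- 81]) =[-970, - 862, - 725, - 81, - 35, - 125/9,133]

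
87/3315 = 29/1105 = 0.03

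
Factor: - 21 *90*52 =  - 2^3*3^3 *5^1 * 7^1*13^1= -98280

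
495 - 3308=-2813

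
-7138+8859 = 1721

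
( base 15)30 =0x2D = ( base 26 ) 1j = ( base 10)45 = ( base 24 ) 1l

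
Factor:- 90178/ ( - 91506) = 3^( - 1 )*11^1*101^( - 1 )*151^( - 1)*4099^1 = 45089/45753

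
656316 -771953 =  - 115637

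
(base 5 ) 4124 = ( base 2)1000011011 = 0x21B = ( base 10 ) 539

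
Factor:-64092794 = - 2^1*53^1*604649^1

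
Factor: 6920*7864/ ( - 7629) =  - 54418880/7629 = -2^6*3^( - 1)*5^1*173^1*983^1*2543^( - 1)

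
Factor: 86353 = 86353^1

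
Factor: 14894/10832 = 2^( - 3)*11^1 = 11/8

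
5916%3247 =2669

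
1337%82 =25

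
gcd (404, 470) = 2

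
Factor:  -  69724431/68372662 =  - 2^( - 1 )*3^2*7^1 * 23^1 * 29^(-1 )*541^( - 1)*2179^( - 1 )*48119^1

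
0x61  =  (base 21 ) 4d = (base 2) 1100001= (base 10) 97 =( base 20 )4H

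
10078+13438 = 23516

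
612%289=34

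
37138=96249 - 59111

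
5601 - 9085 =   -  3484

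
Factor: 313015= 5^1*62603^1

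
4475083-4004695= 470388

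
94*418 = 39292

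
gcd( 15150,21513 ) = 303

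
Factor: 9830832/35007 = 3276944/11669 = 2^4*7^( - 1 )*11^1 * 43^1*433^1*1667^( - 1 ) 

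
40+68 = 108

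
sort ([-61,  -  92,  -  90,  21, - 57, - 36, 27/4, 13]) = [ - 92, - 90, - 61,- 57, - 36,27/4, 13,21] 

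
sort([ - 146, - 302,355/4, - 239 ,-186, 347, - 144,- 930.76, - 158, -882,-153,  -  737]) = [  -  930.76,-882, - 737, - 302, - 239, - 186,-158, - 153, - 146,-144, 355/4, 347]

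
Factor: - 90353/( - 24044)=2^( - 2) * 6011^ ( - 1) *90353^1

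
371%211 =160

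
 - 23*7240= -166520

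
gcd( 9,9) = 9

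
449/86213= 449/86213 = 0.01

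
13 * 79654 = 1035502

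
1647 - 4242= - 2595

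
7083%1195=1108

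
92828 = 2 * 46414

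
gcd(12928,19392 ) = 6464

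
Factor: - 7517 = -7517^1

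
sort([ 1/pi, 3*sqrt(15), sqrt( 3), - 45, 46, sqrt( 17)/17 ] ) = [ - 45,sqrt(17) /17, 1/pi, sqrt(3),3*sqrt( 15 ),46 ] 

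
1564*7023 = 10983972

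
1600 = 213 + 1387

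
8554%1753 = 1542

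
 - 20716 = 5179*(-4 )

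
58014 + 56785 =114799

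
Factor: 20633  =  47^1*439^1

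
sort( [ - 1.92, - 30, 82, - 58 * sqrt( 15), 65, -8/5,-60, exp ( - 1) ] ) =[ - 58* sqrt( 15) , - 60, - 30, - 1.92, - 8/5, exp( - 1), 65, 82] 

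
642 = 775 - 133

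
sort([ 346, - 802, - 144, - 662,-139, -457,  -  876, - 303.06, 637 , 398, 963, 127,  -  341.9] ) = [ - 876, - 802,-662,- 457, - 341.9,-303.06, -144 , - 139,127,346, 398, 637, 963] 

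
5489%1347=101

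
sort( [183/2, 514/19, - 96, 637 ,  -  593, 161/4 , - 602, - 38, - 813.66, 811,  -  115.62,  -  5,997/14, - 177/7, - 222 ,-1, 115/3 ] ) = [ - 813.66, - 602, - 593, - 222, - 115.62, - 96,  -  38,-177/7, - 5, -1  ,  514/19, 115/3,161/4 , 997/14,183/2,637, 811]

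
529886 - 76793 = 453093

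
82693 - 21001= 61692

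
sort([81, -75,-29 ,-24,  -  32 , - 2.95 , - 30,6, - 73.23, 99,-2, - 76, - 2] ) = [-76, - 75,-73.23 , - 32,-30, - 29, - 24 , - 2.95, - 2,-2, 6,81,99 ]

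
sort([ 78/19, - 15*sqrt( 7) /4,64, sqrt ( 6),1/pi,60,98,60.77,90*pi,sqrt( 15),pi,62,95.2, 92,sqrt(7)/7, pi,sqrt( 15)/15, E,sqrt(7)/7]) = [ - 15*sqrt( 7)/4,sqrt(15) /15 , 1/pi,sqrt (7)/7,sqrt (7)/7, sqrt( 6),E, pi,pi,sqrt ( 15),  78/19, 60,60.77, 62, 64, 92, 95.2, 98,90*pi ]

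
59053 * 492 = 29054076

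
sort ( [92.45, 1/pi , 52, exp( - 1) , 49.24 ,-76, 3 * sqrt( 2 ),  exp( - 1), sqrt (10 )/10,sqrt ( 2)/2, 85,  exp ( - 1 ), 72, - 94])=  [ - 94 , - 76 , sqrt(10) /10,1/pi , exp ( - 1 ), exp( -1), exp(-1) , sqrt(2 ) /2 , 3  *sqrt( 2),49.24,  52, 72, 85, 92.45]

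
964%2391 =964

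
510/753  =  170/251=   0.68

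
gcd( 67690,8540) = 70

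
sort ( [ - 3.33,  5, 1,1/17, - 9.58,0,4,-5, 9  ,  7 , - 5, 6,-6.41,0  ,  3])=[ - 9.58, - 6.41,  -  5, - 5, - 3.33, 0,0, 1/17,  1, 3, 4,5,6 , 7, 9 ]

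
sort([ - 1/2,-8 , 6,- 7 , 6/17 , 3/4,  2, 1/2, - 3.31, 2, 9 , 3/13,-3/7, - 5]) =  [ - 8 , - 7 , - 5,-3.31,-1/2,  -  3/7,3/13 , 6/17 , 1/2 , 3/4,2,2,6,9]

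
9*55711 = 501399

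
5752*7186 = 41333872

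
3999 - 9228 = - 5229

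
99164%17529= 11519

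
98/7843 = 98/7843 = 0.01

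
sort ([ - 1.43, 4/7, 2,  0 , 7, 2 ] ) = [ -1.43, 0, 4/7,2, 2,  7 ] 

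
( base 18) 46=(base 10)78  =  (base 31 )2G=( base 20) 3I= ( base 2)1001110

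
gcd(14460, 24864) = 12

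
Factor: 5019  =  3^1 * 7^1  *  239^1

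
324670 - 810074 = -485404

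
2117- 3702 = -1585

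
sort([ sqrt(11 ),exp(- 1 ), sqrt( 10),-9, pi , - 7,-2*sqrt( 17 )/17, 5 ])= [-9, - 7,-2 * sqrt(17 )/17,exp ( - 1),pi , sqrt( 10 ) , sqrt( 11 ),5 ] 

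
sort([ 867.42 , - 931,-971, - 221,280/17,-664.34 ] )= [-971, - 931 , - 664.34, - 221,280/17,867.42] 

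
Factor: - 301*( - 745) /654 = 224245/654 = 2^( - 1)*3^( - 1 )*5^1*7^1 * 43^1*109^(- 1 )*149^1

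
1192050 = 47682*25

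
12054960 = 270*44648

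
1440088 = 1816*793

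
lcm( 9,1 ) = 9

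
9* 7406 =66654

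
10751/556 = 19 + 187/556 = 19.34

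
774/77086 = 387/38543 = 0.01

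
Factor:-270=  - 2^1*3^3*5^1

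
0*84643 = 0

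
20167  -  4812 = 15355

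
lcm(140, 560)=560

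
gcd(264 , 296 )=8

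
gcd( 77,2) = 1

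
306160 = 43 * 7120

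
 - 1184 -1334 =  - 2518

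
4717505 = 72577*65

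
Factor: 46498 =2^1*67^1*347^1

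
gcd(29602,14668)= 38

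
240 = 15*16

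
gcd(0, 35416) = 35416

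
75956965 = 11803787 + 64153178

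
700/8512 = 25/304 = 0.08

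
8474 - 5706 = 2768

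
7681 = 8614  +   -933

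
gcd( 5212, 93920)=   4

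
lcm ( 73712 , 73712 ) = 73712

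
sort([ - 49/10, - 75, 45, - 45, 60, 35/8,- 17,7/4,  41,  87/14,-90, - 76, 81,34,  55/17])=[ - 90, - 76, - 75, - 45 ,  -  17, - 49/10, 7/4, 55/17,35/8, 87/14 , 34,  41, 45,60,81]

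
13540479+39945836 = 53486315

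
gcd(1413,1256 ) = 157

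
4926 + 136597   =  141523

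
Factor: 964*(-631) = -608284 = - 2^2*241^1*631^1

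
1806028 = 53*34076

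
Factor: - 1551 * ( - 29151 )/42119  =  4110291/3829  =  3^3 * 7^( - 1 )*41^1 *47^1*79^1*547^( - 1 ) 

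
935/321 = 2 + 293/321 = 2.91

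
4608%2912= 1696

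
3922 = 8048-4126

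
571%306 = 265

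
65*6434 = 418210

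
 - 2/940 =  - 1/470 = - 0.00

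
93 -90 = 3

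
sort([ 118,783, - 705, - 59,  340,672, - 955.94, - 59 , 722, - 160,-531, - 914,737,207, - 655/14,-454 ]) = [  -  955.94, - 914, - 705, - 531, - 454, - 160, - 59, - 59, - 655/14, 118,207, 340, 672, 722, 737, 783]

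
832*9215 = 7666880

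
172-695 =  - 523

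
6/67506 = 1/11251 = 0.00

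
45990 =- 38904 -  - 84894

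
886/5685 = 886/5685 = 0.16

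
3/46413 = 1/15471= 0.00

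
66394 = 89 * 746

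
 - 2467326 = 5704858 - 8172184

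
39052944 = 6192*6307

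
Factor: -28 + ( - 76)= - 2^3 *13^1 = -104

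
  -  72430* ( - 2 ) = 144860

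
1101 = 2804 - 1703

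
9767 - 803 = 8964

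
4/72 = 1/18=0.06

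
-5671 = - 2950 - 2721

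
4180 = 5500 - 1320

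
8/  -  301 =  - 1 + 293/301 = - 0.03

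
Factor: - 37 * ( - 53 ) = 37^1*53^1  =  1961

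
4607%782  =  697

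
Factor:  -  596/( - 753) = 2^2*3^ ( - 1 ) * 149^1*251^( - 1 ) 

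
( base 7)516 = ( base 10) 258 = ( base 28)96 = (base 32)82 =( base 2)100000010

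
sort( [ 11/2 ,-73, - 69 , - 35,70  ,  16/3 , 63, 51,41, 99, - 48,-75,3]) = [ - 75, - 73,-69, - 48, - 35, 3,16/3,11/2,41,  51,63,70,99]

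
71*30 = 2130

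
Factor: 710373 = 3^1*107^1 * 2213^1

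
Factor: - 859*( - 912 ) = 2^4 * 3^1 * 19^1*859^1 = 783408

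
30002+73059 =103061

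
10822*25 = 270550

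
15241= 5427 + 9814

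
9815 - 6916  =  2899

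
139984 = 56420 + 83564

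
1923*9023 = 17351229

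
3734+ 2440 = 6174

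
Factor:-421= -421^1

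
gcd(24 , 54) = 6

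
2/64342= 1/32171 = 0.00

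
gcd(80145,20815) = 5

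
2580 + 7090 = 9670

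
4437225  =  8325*533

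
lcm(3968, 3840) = 119040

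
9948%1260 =1128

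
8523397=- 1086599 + 9609996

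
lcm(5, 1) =5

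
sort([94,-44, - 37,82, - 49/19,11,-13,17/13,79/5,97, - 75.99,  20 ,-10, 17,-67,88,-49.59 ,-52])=[- 75.99,-67,-52 , - 49.59,-44,- 37, -13,  -  10,-49/19,17/13,11 , 79/5 , 17,20, 82,  88 , 94, 97]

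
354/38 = 9+6/19 = 9.32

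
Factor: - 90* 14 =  - 2^2*3^2*5^1*7^1=- 1260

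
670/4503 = 670/4503 = 0.15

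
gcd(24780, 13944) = 84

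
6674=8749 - 2075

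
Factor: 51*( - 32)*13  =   - 2^5*3^1 *13^1*17^1  =  - 21216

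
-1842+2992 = 1150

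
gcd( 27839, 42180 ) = 1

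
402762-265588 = 137174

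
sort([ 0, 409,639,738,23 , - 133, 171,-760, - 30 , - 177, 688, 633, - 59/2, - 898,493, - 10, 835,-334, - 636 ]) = [  -  898, - 760, - 636, - 334, - 177,-133, - 30, - 59/2,  -  10 , 0, 23,171, 409, 493,633,639, 688,  738,835]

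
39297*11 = 432267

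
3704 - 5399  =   - 1695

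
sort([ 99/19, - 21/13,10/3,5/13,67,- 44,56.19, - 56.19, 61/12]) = [ - 56.19, - 44, - 21/13,5/13, 10/3  ,  61/12, 99/19,56.19,67]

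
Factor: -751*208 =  - 2^4*13^1*751^1 = -156208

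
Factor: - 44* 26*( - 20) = 22880 = 2^5 * 5^1*11^1*13^1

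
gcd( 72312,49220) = 92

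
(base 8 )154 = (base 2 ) 1101100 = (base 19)5d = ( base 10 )108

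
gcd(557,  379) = 1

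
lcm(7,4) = 28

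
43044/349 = 43044/349=123.34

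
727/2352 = 727/2352 = 0.31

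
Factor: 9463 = 9463^1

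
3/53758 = 3/53758 = 0.00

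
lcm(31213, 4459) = 31213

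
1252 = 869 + 383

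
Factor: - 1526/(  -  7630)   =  5^( - 1) = 1/5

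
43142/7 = 6163+1/7 =6163.14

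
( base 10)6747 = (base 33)66F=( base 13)30C0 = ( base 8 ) 15133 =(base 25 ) ajm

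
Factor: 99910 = 2^1*5^1*97^1*103^1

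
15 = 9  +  6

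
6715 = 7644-929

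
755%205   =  140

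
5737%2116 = 1505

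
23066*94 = 2168204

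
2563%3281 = 2563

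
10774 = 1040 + 9734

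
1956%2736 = 1956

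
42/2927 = 42/2927 =0.01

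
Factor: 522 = 2^1 * 3^2*29^1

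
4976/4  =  1244=1244.00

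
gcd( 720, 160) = 80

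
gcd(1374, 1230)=6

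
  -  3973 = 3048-7021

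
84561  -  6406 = 78155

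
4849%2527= 2322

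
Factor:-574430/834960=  - 57443/83496=- 2^ ( - 3 )*3^( - 1)*7^( - 2 )*17^1*31^1*71^ ( - 1)*109^1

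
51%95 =51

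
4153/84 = 4153/84 = 49.44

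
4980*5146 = 25627080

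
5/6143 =5/6143=0.00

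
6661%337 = 258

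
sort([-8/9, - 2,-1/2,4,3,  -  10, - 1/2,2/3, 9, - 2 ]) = [ - 10,  -  2, - 2, - 8/9, - 1/2, - 1/2,2/3,3, 4,9] 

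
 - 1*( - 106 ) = 106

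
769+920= 1689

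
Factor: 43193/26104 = 2^( - 3)*13^(-1 )*47^1 * 251^( - 1)*919^1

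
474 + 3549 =4023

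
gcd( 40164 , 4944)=12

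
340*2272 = 772480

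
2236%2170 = 66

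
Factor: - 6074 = -2^1*3037^1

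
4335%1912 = 511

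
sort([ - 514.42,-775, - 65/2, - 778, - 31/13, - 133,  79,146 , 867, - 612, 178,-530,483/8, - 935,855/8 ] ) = [-935, - 778,  -  775,-612, - 530, - 514.42, - 133,- 65/2,-31/13 , 483/8,79, 855/8,146,178,867] 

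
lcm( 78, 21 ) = 546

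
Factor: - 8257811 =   -  31^1*266381^1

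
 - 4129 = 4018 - 8147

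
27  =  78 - 51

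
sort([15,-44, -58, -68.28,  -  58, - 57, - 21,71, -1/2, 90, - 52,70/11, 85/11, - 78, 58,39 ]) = [ - 78 , - 68.28, - 58,-58 ,  -  57, - 52, - 44,-21,  -  1/2, 70/11, 85/11, 15, 39, 58, 71,90]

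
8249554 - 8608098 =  - 358544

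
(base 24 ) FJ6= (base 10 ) 9102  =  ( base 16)238E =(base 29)anp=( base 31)9EJ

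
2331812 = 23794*98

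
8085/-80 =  - 102 + 15/16 = -101.06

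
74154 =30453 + 43701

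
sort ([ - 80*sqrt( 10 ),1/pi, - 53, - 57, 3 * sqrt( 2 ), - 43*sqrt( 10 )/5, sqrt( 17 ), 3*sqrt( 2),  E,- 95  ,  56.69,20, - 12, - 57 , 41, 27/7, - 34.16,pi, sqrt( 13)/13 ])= [ - 80*sqrt(10 ), - 95, - 57, - 57,  -  53, - 34.16,-43*sqrt( 10)/5, - 12,sqrt(13) /13, 1/pi  ,  E,pi, 27/7,sqrt( 17) , 3*sqrt( 2), 3*sqrt( 2 ), 20,41,56.69] 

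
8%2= 0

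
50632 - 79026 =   -  28394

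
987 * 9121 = 9002427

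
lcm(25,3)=75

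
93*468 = 43524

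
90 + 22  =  112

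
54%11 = 10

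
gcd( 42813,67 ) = 67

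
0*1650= 0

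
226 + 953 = 1179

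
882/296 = 441/148 = 2.98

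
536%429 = 107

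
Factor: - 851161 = - 23^2 * 1609^1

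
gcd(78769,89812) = 1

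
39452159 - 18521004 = 20931155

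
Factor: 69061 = 69061^1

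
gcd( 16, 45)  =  1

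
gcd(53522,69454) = 14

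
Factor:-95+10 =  - 85 = - 5^1*17^1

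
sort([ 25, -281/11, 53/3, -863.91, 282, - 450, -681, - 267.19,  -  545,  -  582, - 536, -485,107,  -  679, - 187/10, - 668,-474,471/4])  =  [ - 863.91, - 681,-679, - 668, - 582,-545,-536, - 485, - 474, - 450,-267.19,-281/11, - 187/10,  53/3,25, 107,471/4,282 ]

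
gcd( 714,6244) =14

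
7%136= 7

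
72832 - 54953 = 17879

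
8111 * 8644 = 70111484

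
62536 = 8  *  7817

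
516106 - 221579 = 294527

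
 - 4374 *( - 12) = 52488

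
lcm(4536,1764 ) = 31752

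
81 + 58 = 139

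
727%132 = 67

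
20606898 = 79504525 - 58897627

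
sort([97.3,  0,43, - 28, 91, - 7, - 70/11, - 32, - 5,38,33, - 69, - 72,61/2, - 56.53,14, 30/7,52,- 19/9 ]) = [-72, - 69, - 56.53 ,-32,-28, -7,- 70/11,  -  5, - 19/9,0,  30/7, 14,  61/2,33,38, 43,52,91 , 97.3]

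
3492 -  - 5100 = 8592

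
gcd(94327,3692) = 1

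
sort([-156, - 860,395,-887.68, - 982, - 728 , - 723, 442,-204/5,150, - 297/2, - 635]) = [ - 982, - 887.68,- 860,  -  728,-723, - 635 , - 156, - 297/2, - 204/5,150,395,442]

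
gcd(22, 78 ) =2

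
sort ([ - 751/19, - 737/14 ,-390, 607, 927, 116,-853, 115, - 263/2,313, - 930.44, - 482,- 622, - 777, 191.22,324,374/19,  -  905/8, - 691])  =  [ - 930.44, - 853,- 777, - 691, - 622, - 482, - 390 , - 263/2,-905/8, - 737/14,  -  751/19, 374/19, 115,116, 191.22, 313, 324,607, 927] 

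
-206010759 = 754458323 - 960469082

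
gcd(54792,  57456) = 72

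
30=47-17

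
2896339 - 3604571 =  -708232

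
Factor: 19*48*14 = 12768 = 2^5*3^1*7^1*19^1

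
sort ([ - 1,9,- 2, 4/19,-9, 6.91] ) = [-9, -2, - 1, 4/19, 6.91, 9 ]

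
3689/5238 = 3689/5238 = 0.70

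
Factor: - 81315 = -3^2 * 5^1*13^1*139^1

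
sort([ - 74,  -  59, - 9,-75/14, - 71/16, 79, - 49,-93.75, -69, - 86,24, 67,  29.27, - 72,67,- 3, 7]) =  [ - 93.75, - 86, - 74, - 72,-69,-59, - 49, - 9, - 75/14, - 71/16, - 3, 7 , 24,29.27, 67,67, 79]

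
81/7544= 81/7544 = 0.01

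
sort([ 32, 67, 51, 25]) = [ 25, 32,  51, 67]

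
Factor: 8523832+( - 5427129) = 3096703 = 17^1*182159^1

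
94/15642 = 47/7821 = 0.01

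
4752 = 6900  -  2148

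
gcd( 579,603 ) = 3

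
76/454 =38/227 = 0.17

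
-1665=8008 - 9673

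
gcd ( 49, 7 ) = 7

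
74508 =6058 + 68450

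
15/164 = 15/164 = 0.09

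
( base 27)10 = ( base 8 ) 33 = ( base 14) 1d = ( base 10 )27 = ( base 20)17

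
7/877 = 7/877 = 0.01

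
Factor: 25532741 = 13^1*151^1* 13007^1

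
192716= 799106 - 606390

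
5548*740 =4105520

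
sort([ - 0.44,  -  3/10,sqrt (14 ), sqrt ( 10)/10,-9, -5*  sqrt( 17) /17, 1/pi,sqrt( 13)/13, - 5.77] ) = [ - 9, - 5.77, - 5 * sqrt (17)/17 , - 0.44, - 3/10, sqrt(13 ) /13,sqrt(10)/10, 1/pi,sqrt(  14 )] 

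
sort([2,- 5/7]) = [ - 5/7, 2]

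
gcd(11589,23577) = 3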